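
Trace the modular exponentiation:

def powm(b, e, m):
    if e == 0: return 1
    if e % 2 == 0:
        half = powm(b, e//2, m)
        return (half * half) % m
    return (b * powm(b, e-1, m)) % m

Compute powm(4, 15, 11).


powm(4, 15, 11): e is odd, compute powm(4, 14, 11)
  powm(4, 14, 11): e is even, compute powm(4, 7, 11)
    powm(4, 7, 11): e is odd, compute powm(4, 6, 11)
      powm(4, 6, 11): e is even, compute powm(4, 3, 11)
        powm(4, 3, 11): e is odd, compute powm(4, 2, 11)
          powm(4, 2, 11): e is even, compute powm(4, 1, 11)
          powm(4, 1, 11): e is odd, compute powm(4, 0, 11)
          powm(4, 0, 11) = 1
          (4 * 1) % 11 = 4
          half=4, (4*4) % 11 = 5
        (4 * 5) % 11 = 9
      half=9, (9*9) % 11 = 4
    (4 * 4) % 11 = 5
  half=5, (5*5) % 11 = 3
(4 * 3) % 11 = 1

1


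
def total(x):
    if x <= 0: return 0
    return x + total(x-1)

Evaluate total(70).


total(70)
= 70 + 69 + 68 + 67 + 66 + 65 + 64 + 63 + 62 + 61 + 60 + 59 + 58 + 57 + 56 + 55 + 54 + 53 + 52 + 51 + 50 + 49 + 48 + 47 + 46 + 45 + 44 + 43 + 42 + 41 + 40 + 39 + 38 + 37 + 36 + 35 + 34 + 33 + 32 + 31 + 30 + 29 + 28 + 27 + 26 + 25 + 24 + 23 + 22 + 21 + 20 + 19 + 18 + 17 + 16 + 15 + 14 + 13 + 12 + 11 + 10 + 9 + 8 + 7 + 6 + 5 + 4 + 3 + 2 + 1 + total(0)
= 70 + 69 + 68 + 67 + 66 + 65 + 64 + 63 + 62 + 61 + 60 + 59 + 58 + 57 + 56 + 55 + 54 + 53 + 52 + 51 + 50 + 49 + 48 + 47 + 46 + 45 + 44 + 43 + 42 + 41 + 40 + 39 + 38 + 37 + 36 + 35 + 34 + 33 + 32 + 31 + 30 + 29 + 28 + 27 + 26 + 25 + 24 + 23 + 22 + 21 + 20 + 19 + 18 + 17 + 16 + 15 + 14 + 13 + 12 + 11 + 10 + 9 + 8 + 7 + 6 + 5 + 4 + 3 + 2 + 1 + 0
= 2485

2485


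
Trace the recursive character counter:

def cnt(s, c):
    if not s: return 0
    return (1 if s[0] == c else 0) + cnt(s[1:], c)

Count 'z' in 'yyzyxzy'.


s[0]='y' != 'z' -> 0
s[0]='y' != 'z' -> 0
s[0]='z' == 'z' -> 1
s[0]='y' != 'z' -> 0
s[0]='x' != 'z' -> 0
s[0]='z' == 'z' -> 1
s[0]='y' != 'z' -> 0
Sum: 0 + 0 + 1 + 0 + 0 + 1 + 0 = 2

2


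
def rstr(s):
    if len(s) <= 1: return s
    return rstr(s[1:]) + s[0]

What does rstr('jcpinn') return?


rstr('jcpinn') = rstr('cpinn') + 'j'
rstr('cpinn') = rstr('pinn') + 'c'
rstr('pinn') = rstr('inn') + 'p'
rstr('inn') = rstr('nn') + 'i'
rstr('nn') = rstr('n') + 'n'
rstr('n') = 'n'  (base case)
Concatenating: 'n' + 'n' + 'i' + 'p' + 'c' + 'j' = 'nnipcj'

nnipcj


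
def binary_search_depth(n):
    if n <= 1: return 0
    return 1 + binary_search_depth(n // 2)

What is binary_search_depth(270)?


270 / 2 = 135
135 / 2 = 67
67 / 2 = 33
33 / 2 = 16
16 / 2 = 8
8 / 2 = 4
4 / 2 = 2
2 / 2 = 1
Reached 1 after 8 halvings

8


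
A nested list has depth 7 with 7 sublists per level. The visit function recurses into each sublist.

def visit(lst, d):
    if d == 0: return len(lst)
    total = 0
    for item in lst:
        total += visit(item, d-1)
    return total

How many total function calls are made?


At depth 0 (root): 1 call
At depth 1: each of 1 parents calls visit on 7 children = 7 calls
At depth 2: each of 7 parents calls visit on 7 children = 49 calls
At depth 3: each of 49 parents calls visit on 7 children = 343 calls
At depth 4: each of 343 parents calls visit on 7 children = 2401 calls
At depth 5: each of 2401 parents calls visit on 7 children = 16807 calls
At depth 6: each of 16807 parents calls visit on 7 children = 117649 calls
At depth 7: each of 117649 parents calls visit on 7 children = 823543 calls
Total: 1 + 7 + 49 + 343 + 2401 + 16807 + 117649 + 823543 = 960800

960800


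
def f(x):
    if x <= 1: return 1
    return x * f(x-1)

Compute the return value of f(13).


f(13)
= 13 * f(12)
= 13 * 12 * f(11)
= 13 * 12 * 11 * f(10)
= 13 * 12 * 11 * 10 * f(9)
= 13 * 12 * 11 * 10 * 9 * f(8)
= 13 * 12 * 11 * 10 * 9 * 8 * f(7)
= 13 * 12 * 11 * 10 * 9 * 8 * 7 * f(6)
= 13 * 12 * 11 * 10 * 9 * 8 * 7 * 6 * f(5)
= 13 * 12 * 11 * 10 * 9 * 8 * 7 * 6 * 5 * f(4)
= 13 * 12 * 11 * 10 * 9 * 8 * 7 * 6 * 5 * 4 * f(3)
= 13 * 12 * 11 * 10 * 9 * 8 * 7 * 6 * 5 * 4 * 3 * f(2)
= 13 * 12 * 11 * 10 * 9 * 8 * 7 * 6 * 5 * 4 * 3 * 2 * f(1)
= 13 * 12 * 11 * 10 * 9 * 8 * 7 * 6 * 5 * 4 * 3 * 2 * 1
= 6227020800

6227020800


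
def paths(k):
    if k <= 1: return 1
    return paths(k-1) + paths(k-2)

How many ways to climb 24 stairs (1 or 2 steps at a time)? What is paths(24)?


Building up from base cases:
paths(0) = 1
paths(1) = 1
paths(2) = paths(1) + paths(0) = 1 + 1 = 2
paths(3) = paths(2) + paths(1) = 2 + 1 = 3
paths(4) = paths(3) + paths(2) = 3 + 2 = 5
paths(5) = paths(4) + paths(3) = 5 + 3 = 8
paths(6) = paths(5) + paths(4) = 8 + 5 = 13
paths(7) = paths(6) + paths(5) = 13 + 8 = 21
paths(8) = paths(7) + paths(6) = 21 + 13 = 34
paths(9) = paths(8) + paths(7) = 34 + 21 = 55
paths(10) = paths(9) + paths(8) = 55 + 34 = 89
paths(11) = paths(10) + paths(9) = 89 + 55 = 144
paths(12) = paths(11) + paths(10) = 144 + 89 = 233
paths(13) = paths(12) + paths(11) = 233 + 144 = 377
paths(14) = paths(13) + paths(12) = 377 + 233 = 610
paths(15) = paths(14) + paths(13) = 610 + 377 = 987
paths(16) = paths(15) + paths(14) = 987 + 610 = 1597
paths(17) = paths(16) + paths(15) = 1597 + 987 = 2584
paths(18) = paths(17) + paths(16) = 2584 + 1597 = 4181
paths(19) = paths(18) + paths(17) = 4181 + 2584 = 6765
paths(20) = paths(19) + paths(18) = 6765 + 4181 = 10946
paths(21) = paths(20) + paths(19) = 10946 + 6765 = 17711
paths(22) = paths(21) + paths(20) = 17711 + 10946 = 28657
paths(23) = paths(22) + paths(21) = 28657 + 17711 = 46368
paths(24) = paths(23) + paths(22) = 46368 + 28657 = 75025

75025


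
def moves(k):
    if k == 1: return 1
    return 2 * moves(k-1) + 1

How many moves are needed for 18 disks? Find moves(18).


moves(18) = 2 * moves(17) + 1
moves(17) = 2 * moves(16) + 1
moves(16) = 2 * moves(15) + 1
moves(15) = 2 * moves(14) + 1
moves(14) = 2 * moves(13) + 1
moves(13) = 2 * moves(12) + 1
moves(12) = 2 * moves(11) + 1
moves(11) = 2 * moves(10) + 1
moves(10) = 2 * moves(9) + 1
moves(9) = 2 * moves(8) + 1
moves(8) = 2 * moves(7) + 1
moves(7) = 2 * moves(6) + 1
moves(6) = 2 * moves(5) + 1
moves(5) = 2 * moves(4) + 1
moves(4) = 2 * moves(3) + 1
moves(3) = 2 * moves(2) + 1
moves(2) = 2 * moves(1) + 1
moves(1) = 1  (base case)
moves(2) = 2 * 1 + 1 = 3
moves(3) = 2 * 3 + 1 = 7
moves(4) = 2 * 7 + 1 = 15
moves(5) = 2 * 15 + 1 = 31
moves(6) = 2 * 31 + 1 = 63
moves(7) = 2 * 63 + 1 = 127
moves(8) = 2 * 127 + 1 = 255
moves(9) = 2 * 255 + 1 = 511
moves(10) = 2 * 511 + 1 = 1023
moves(11) = 2 * 1023 + 1 = 2047
moves(12) = 2 * 2047 + 1 = 4095
moves(13) = 2 * 4095 + 1 = 8191
moves(14) = 2 * 8191 + 1 = 16383
moves(15) = 2 * 16383 + 1 = 32767
moves(16) = 2 * 32767 + 1 = 65535
moves(17) = 2 * 65535 + 1 = 131071
moves(18) = 2 * 131071 + 1 = 262143

262143


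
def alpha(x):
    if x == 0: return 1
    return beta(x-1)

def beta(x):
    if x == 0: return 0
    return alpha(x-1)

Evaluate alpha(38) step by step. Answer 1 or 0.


alpha(38) = beta(37)
beta(37) = alpha(36)
alpha(36) = beta(35)
beta(35) = alpha(34)
alpha(34) = beta(33)
beta(33) = alpha(32)
alpha(32) = beta(31)
beta(31) = alpha(30)
alpha(30) = beta(29)
beta(29) = alpha(28)
alpha(28) = beta(27)
beta(27) = alpha(26)
alpha(26) = beta(25)
beta(25) = alpha(24)
alpha(24) = beta(23)
beta(23) = alpha(22)
alpha(22) = beta(21)
beta(21) = alpha(20)
alpha(20) = beta(19)
beta(19) = alpha(18)
alpha(18) = beta(17)
beta(17) = alpha(16)
alpha(16) = beta(15)
beta(15) = alpha(14)
alpha(14) = beta(13)
beta(13) = alpha(12)
alpha(12) = beta(11)
beta(11) = alpha(10)
alpha(10) = beta(9)
beta(9) = alpha(8)
alpha(8) = beta(7)
beta(7) = alpha(6)
alpha(6) = beta(5)
beta(5) = alpha(4)
alpha(4) = beta(3)
beta(3) = alpha(2)
alpha(2) = beta(1)
beta(1) = alpha(0)
alpha(0) = 1  (base case)
Result: 1

1


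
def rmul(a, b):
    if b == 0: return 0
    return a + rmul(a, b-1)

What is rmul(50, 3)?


rmul(50, 3) = 50 + rmul(50, 2)
rmul(50, 2) = 50 + rmul(50, 1)
rmul(50, 1) = 50 + rmul(50, 0)
rmul(50, 0) = 0  (base case)
Total: 50 + 50 + 50 + 0 = 150

150


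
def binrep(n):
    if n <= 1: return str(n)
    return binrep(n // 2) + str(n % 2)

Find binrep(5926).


binrep(5926) = binrep(2963) + '0'
binrep(2963) = binrep(1481) + '1'
binrep(1481) = binrep(740) + '1'
binrep(740) = binrep(370) + '0'
binrep(370) = binrep(185) + '0'
binrep(185) = binrep(92) + '1'
binrep(92) = binrep(46) + '0'
binrep(46) = binrep(23) + '0'
binrep(23) = binrep(11) + '1'
binrep(11) = binrep(5) + '1'
binrep(5) = binrep(2) + '1'
binrep(2) = binrep(1) + '0'
binrep(1) = '1'  (base case)
Concatenating: '1' + '0' + '1' + '1' + '1' + '0' + '0' + '1' + '0' + '0' + '1' + '1' + '0' = '1011100100110'

1011100100110


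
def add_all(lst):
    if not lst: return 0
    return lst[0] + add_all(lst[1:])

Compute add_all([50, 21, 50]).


add_all([50, 21, 50]) = 50 + add_all([21, 50])
add_all([21, 50]) = 21 + add_all([50])
add_all([50]) = 50 + add_all([])
add_all([]) = 0  (base case)
Total: 50 + 21 + 50 + 0 = 121

121


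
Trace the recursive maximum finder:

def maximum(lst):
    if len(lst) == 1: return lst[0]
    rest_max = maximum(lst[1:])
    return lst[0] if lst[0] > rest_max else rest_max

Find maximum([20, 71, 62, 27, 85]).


maximum([20, 71, 62, 27, 85]): compare 20 with maximum([71, 62, 27, 85])
maximum([71, 62, 27, 85]): compare 71 with maximum([62, 27, 85])
maximum([62, 27, 85]): compare 62 with maximum([27, 85])
maximum([27, 85]): compare 27 with maximum([85])
maximum([85]) = 85  (base case)
Compare 27 with 85 -> 85
Compare 62 with 85 -> 85
Compare 71 with 85 -> 85
Compare 20 with 85 -> 85

85


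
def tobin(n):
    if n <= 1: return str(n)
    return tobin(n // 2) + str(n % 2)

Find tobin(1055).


tobin(1055) = tobin(527) + '1'
tobin(527) = tobin(263) + '1'
tobin(263) = tobin(131) + '1'
tobin(131) = tobin(65) + '1'
tobin(65) = tobin(32) + '1'
tobin(32) = tobin(16) + '0'
tobin(16) = tobin(8) + '0'
tobin(8) = tobin(4) + '0'
tobin(4) = tobin(2) + '0'
tobin(2) = tobin(1) + '0'
tobin(1) = '1'  (base case)
Concatenating: '1' + '0' + '0' + '0' + '0' + '0' + '1' + '1' + '1' + '1' + '1' = '10000011111'

10000011111


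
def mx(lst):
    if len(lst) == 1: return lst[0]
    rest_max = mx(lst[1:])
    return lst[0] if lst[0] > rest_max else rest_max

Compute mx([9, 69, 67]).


mx([9, 69, 67]): compare 9 with mx([69, 67])
mx([69, 67]): compare 69 with mx([67])
mx([67]) = 67  (base case)
Compare 69 with 67 -> 69
Compare 9 with 69 -> 69

69


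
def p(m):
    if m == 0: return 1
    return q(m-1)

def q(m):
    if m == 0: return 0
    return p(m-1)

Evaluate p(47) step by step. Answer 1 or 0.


p(47) = q(46)
q(46) = p(45)
p(45) = q(44)
q(44) = p(43)
p(43) = q(42)
q(42) = p(41)
p(41) = q(40)
q(40) = p(39)
p(39) = q(38)
q(38) = p(37)
p(37) = q(36)
q(36) = p(35)
p(35) = q(34)
q(34) = p(33)
p(33) = q(32)
q(32) = p(31)
p(31) = q(30)
q(30) = p(29)
p(29) = q(28)
q(28) = p(27)
p(27) = q(26)
q(26) = p(25)
p(25) = q(24)
q(24) = p(23)
p(23) = q(22)
q(22) = p(21)
p(21) = q(20)
q(20) = p(19)
p(19) = q(18)
q(18) = p(17)
p(17) = q(16)
q(16) = p(15)
p(15) = q(14)
q(14) = p(13)
p(13) = q(12)
q(12) = p(11)
p(11) = q(10)
q(10) = p(9)
p(9) = q(8)
q(8) = p(7)
p(7) = q(6)
q(6) = p(5)
p(5) = q(4)
q(4) = p(3)
p(3) = q(2)
q(2) = p(1)
p(1) = q(0)
q(0) = 0  (base case)
Result: 0

0


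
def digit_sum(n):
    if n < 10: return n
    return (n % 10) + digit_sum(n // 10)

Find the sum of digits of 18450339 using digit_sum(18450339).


digit_sum(18450339) = 9 + digit_sum(1845033)
digit_sum(1845033) = 3 + digit_sum(184503)
digit_sum(184503) = 3 + digit_sum(18450)
digit_sum(18450) = 0 + digit_sum(1845)
digit_sum(1845) = 5 + digit_sum(184)
digit_sum(184) = 4 + digit_sum(18)
digit_sum(18) = 8 + digit_sum(1)
digit_sum(1) = 1  (base case)
Total: 9 + 3 + 3 + 0 + 5 + 4 + 8 + 1 = 33

33


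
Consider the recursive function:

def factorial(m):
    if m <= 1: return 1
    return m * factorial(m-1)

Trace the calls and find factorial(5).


factorial(5)
= 5 * factorial(4)
= 5 * 4 * factorial(3)
= 5 * 4 * 3 * factorial(2)
= 5 * 4 * 3 * 2 * factorial(1)
= 5 * 4 * 3 * 2 * 1
= 120

120


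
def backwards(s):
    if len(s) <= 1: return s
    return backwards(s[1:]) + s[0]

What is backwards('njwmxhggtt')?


backwards('njwmxhggtt') = backwards('jwmxhggtt') + 'n'
backwards('jwmxhggtt') = backwards('wmxhggtt') + 'j'
backwards('wmxhggtt') = backwards('mxhggtt') + 'w'
backwards('mxhggtt') = backwards('xhggtt') + 'm'
backwards('xhggtt') = backwards('hggtt') + 'x'
backwards('hggtt') = backwards('ggtt') + 'h'
backwards('ggtt') = backwards('gtt') + 'g'
backwards('gtt') = backwards('tt') + 'g'
backwards('tt') = backwards('t') + 't'
backwards('t') = 't'  (base case)
Concatenating: 't' + 't' + 'g' + 'g' + 'h' + 'x' + 'm' + 'w' + 'j' + 'n' = 'ttgghxmwjn'

ttgghxmwjn


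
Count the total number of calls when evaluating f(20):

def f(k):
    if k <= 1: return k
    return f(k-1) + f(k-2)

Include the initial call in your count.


Let C(n) = total calls for f(n)
C(0) = 1, C(1) = 1
C(2) = 1 + C(1) + C(0) = 1 + 1 + 1 = 3
C(3) = 1 + C(2) + C(1) = 1 + 3 + 1 = 5
C(4) = 1 + C(3) + C(2) = 1 + 5 + 3 = 9
C(5) = 1 + C(4) + C(3) = 1 + 9 + 5 = 15
C(6) = 1 + C(5) + C(4) = 1 + 15 + 9 = 25
C(7) = 1 + C(6) + C(5) = 1 + 25 + 15 = 41
C(8) = 1 + C(7) + C(6) = 1 + 41 + 25 = 67
C(9) = 1 + C(8) + C(7) = 1 + 67 + 41 = 109
C(10) = 1 + C(9) + C(8) = 1 + 109 + 67 = 177
C(11) = 1 + C(10) + C(9) = 1 + 177 + 109 = 287
C(12) = 1 + C(11) + C(10) = 1 + 287 + 177 = 465
C(13) = 1 + C(12) + C(11) = 1 + 465 + 287 = 753
C(14) = 1 + C(13) + C(12) = 1 + 753 + 465 = 1219
C(15) = 1 + C(14) + C(13) = 1 + 1219 + 753 = 1973
C(16) = 1 + C(15) + C(14) = 1 + 1973 + 1219 = 3193
C(17) = 1 + C(16) + C(15) = 1 + 3193 + 1973 = 5167
C(18) = 1 + C(17) + C(16) = 1 + 5167 + 3193 = 8361
C(19) = 1 + C(18) + C(17) = 1 + 8361 + 5167 = 13529
C(20) = 1 + C(19) + C(18) = 1 + 13529 + 8361 = 21891

21891


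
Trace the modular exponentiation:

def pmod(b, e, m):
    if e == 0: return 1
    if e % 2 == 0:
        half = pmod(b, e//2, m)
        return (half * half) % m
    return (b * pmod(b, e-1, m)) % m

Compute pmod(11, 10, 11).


pmod(11, 10, 11): e is even, compute pmod(11, 5, 11)
  pmod(11, 5, 11): e is odd, compute pmod(11, 4, 11)
    pmod(11, 4, 11): e is even, compute pmod(11, 2, 11)
      pmod(11, 2, 11): e is even, compute pmod(11, 1, 11)
        pmod(11, 1, 11): e is odd, compute pmod(11, 0, 11)
          pmod(11, 0, 11) = 1
        (11 * 1) % 11 = 0
      half=0, (0*0) % 11 = 0
    half=0, (0*0) % 11 = 0
  (11 * 0) % 11 = 0
half=0, (0*0) % 11 = 0

0


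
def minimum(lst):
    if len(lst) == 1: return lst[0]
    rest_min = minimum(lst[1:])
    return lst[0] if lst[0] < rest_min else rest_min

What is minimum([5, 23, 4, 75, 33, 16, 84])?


minimum([5, 23, 4, 75, 33, 16, 84]): compare 5 with minimum([23, 4, 75, 33, 16, 84])
minimum([23, 4, 75, 33, 16, 84]): compare 23 with minimum([4, 75, 33, 16, 84])
minimum([4, 75, 33, 16, 84]): compare 4 with minimum([75, 33, 16, 84])
minimum([75, 33, 16, 84]): compare 75 with minimum([33, 16, 84])
minimum([33, 16, 84]): compare 33 with minimum([16, 84])
minimum([16, 84]): compare 16 with minimum([84])
minimum([84]) = 84  (base case)
Compare 16 with 84 -> 16
Compare 33 with 16 -> 16
Compare 75 with 16 -> 16
Compare 4 with 16 -> 4
Compare 23 with 4 -> 4
Compare 5 with 4 -> 4

4


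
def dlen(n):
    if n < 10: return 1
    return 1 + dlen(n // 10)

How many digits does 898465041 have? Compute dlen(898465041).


dlen(898465041) = 1 + dlen(89846504)
dlen(89846504) = 1 + dlen(8984650)
dlen(8984650) = 1 + dlen(898465)
dlen(898465) = 1 + dlen(89846)
dlen(89846) = 1 + dlen(8984)
dlen(8984) = 1 + dlen(898)
dlen(898) = 1 + dlen(89)
dlen(89) = 1 + dlen(8)
dlen(8) = 1  (base case: 8 < 10)
Unwinding: 1 + 1 + 1 + 1 + 1 + 1 + 1 + 1 + 1 = 9

9


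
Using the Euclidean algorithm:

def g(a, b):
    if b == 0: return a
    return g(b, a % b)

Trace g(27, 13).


g(27, 13) = g(13, 1)
g(13, 1) = g(1, 0)
g(1, 0) = 1  (base case)

1


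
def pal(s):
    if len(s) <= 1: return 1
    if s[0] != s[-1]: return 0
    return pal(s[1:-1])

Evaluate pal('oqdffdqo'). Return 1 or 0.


pal('oqdffdqo'): s[0]='o' == s[-1]='o' -> check pal('qdffdq')
pal('qdffdq'): s[0]='q' == s[-1]='q' -> check pal('dffd')
pal('dffd'): s[0]='d' == s[-1]='d' -> check pal('ff')
pal('ff'): s[0]='f' == s[-1]='f' -> check pal('')
pal(''): len <= 1 -> return 1  (base case)
Result: 1 (palindrome)

1


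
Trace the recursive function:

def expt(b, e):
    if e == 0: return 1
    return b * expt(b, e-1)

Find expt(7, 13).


expt(7, 13)
= 7 * expt(7, 12)
= 7 * 7 * expt(7, 11)
= 7 * 7 * 7 * expt(7, 10)
= 7 * 7 * 7 * 7 * expt(7, 9)
= 7 * 7 * 7 * 7 * 7 * expt(7, 8)
= 7 * 7 * 7 * 7 * 7 * 7 * expt(7, 7)
= 7 * 7 * 7 * 7 * 7 * 7 * 7 * expt(7, 6)
= 7 * 7 * 7 * 7 * 7 * 7 * 7 * 7 * expt(7, 5)
= 7 * 7 * 7 * 7 * 7 * 7 * 7 * 7 * 7 * expt(7, 4)
= 7 * 7 * 7 * 7 * 7 * 7 * 7 * 7 * 7 * 7 * expt(7, 3)
= 7 * 7 * 7 * 7 * 7 * 7 * 7 * 7 * 7 * 7 * 7 * expt(7, 2)
= 7 * 7 * 7 * 7 * 7 * 7 * 7 * 7 * 7 * 7 * 7 * 7 * expt(7, 1)
= 7 * 7 * 7 * 7 * 7 * 7 * 7 * 7 * 7 * 7 * 7 * 7 * 7 * expt(7, 0)
= 7 * 7 * 7 * 7 * 7 * 7 * 7 * 7 * 7 * 7 * 7 * 7 * 7 * 1
= 96889010407

96889010407


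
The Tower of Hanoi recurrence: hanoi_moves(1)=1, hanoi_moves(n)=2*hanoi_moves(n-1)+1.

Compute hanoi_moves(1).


hanoi_moves(1) = 1  (base case)

1


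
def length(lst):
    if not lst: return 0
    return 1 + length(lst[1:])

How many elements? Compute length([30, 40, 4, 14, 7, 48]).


length([30, 40, 4, 14, 7, 48]) = 1 + length([40, 4, 14, 7, 48])
length([40, 4, 14, 7, 48]) = 1 + length([4, 14, 7, 48])
length([4, 14, 7, 48]) = 1 + length([14, 7, 48])
length([14, 7, 48]) = 1 + length([7, 48])
length([7, 48]) = 1 + length([48])
length([48]) = 1 + length([])
length([]) = 0  (base case)
Unwinding: 1 + 1 + 1 + 1 + 1 + 1 + 0 = 6

6


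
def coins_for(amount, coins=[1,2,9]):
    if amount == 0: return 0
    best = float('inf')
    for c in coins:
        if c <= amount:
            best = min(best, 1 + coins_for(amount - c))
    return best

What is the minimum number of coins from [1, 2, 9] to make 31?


Building up with DP:
coins_for(0) = 0
coins_for(1) = min(1+coins_for(0)=1+0=1) = 1
coins_for(2) = min(1+coins_for(1)=1+1=2, 1+coins_for(0)=1+0=1) = 1
coins_for(3) = min(1+coins_for(2)=1+1=2, 1+coins_for(1)=1+1=2) = 2
coins_for(4) = min(1+coins_for(3)=1+2=3, 1+coins_for(2)=1+1=2) = 2
coins_for(5) = min(1+coins_for(4)=1+2=3, 1+coins_for(3)=1+2=3) = 3
coins_for(6) = min(1+coins_for(5)=1+3=4, 1+coins_for(4)=1+2=3) = 3
coins_for(7) = min(1+coins_for(6)=1+3=4, 1+coins_for(5)=1+3=4) = 4
coins_for(8) = min(1+coins_for(7)=1+4=5, 1+coins_for(6)=1+3=4) = 4
coins_for(9) = min(1+coins_for(8)=1+4=5, 1+coins_for(7)=1+4=5, 1+coins_for(0)=1+0=1) = 1
coins_for(10) = min(1+coins_for(9)=1+1=2, 1+coins_for(8)=1+4=5, 1+coins_for(1)=1+1=2) = 2
coins_for(11) = min(1+coins_for(10)=1+2=3, 1+coins_for(9)=1+1=2, 1+coins_for(2)=1+1=2) = 2
coins_for(12) = min(1+coins_for(11)=1+2=3, 1+coins_for(10)=1+2=3, 1+coins_for(3)=1+2=3) = 3
coins_for(13) = min(1+coins_for(12)=1+3=4, 1+coins_for(11)=1+2=3, 1+coins_for(4)=1+2=3) = 3
coins_for(14) = min(1+coins_for(13)=1+3=4, 1+coins_for(12)=1+3=4, 1+coins_for(5)=1+3=4) = 4
coins_for(15) = min(1+coins_for(14)=1+4=5, 1+coins_for(13)=1+3=4, 1+coins_for(6)=1+3=4) = 4
coins_for(16) = min(1+coins_for(15)=1+4=5, 1+coins_for(14)=1+4=5, 1+coins_for(7)=1+4=5) = 5
coins_for(17) = min(1+coins_for(16)=1+5=6, 1+coins_for(15)=1+4=5, 1+coins_for(8)=1+4=5) = 5
coins_for(18) = min(1+coins_for(17)=1+5=6, 1+coins_for(16)=1+5=6, 1+coins_for(9)=1+1=2) = 2
coins_for(19) = min(1+coins_for(18)=1+2=3, 1+coins_for(17)=1+5=6, 1+coins_for(10)=1+2=3) = 3
coins_for(20) = min(1+coins_for(19)=1+3=4, 1+coins_for(18)=1+2=3, 1+coins_for(11)=1+2=3) = 3
coins_for(21) = min(1+coins_for(20)=1+3=4, 1+coins_for(19)=1+3=4, 1+coins_for(12)=1+3=4) = 4
coins_for(22) = min(1+coins_for(21)=1+4=5, 1+coins_for(20)=1+3=4, 1+coins_for(13)=1+3=4) = 4
coins_for(23) = min(1+coins_for(22)=1+4=5, 1+coins_for(21)=1+4=5, 1+coins_for(14)=1+4=5) = 5
coins_for(24) = min(1+coins_for(23)=1+5=6, 1+coins_for(22)=1+4=5, 1+coins_for(15)=1+4=5) = 5
coins_for(25) = min(1+coins_for(24)=1+5=6, 1+coins_for(23)=1+5=6, 1+coins_for(16)=1+5=6) = 6
coins_for(26) = min(1+coins_for(25)=1+6=7, 1+coins_for(24)=1+5=6, 1+coins_for(17)=1+5=6) = 6
coins_for(27) = min(1+coins_for(26)=1+6=7, 1+coins_for(25)=1+6=7, 1+coins_for(18)=1+2=3) = 3
coins_for(28) = min(1+coins_for(27)=1+3=4, 1+coins_for(26)=1+6=7, 1+coins_for(19)=1+3=4) = 4
coins_for(29) = min(1+coins_for(28)=1+4=5, 1+coins_for(27)=1+3=4, 1+coins_for(20)=1+3=4) = 4
coins_for(30) = min(1+coins_for(29)=1+4=5, 1+coins_for(28)=1+4=5, 1+coins_for(21)=1+4=5) = 5
coins_for(31) = min(1+coins_for(30)=1+5=6, 1+coins_for(29)=1+4=5, 1+coins_for(22)=1+4=5) = 5

5


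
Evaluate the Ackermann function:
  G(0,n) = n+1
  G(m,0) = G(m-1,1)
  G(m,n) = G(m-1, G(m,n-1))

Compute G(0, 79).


G(0, 79) = 80
Result: G(0, 79) = 80

80


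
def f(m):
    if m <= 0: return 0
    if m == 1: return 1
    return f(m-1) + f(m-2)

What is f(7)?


Computing f(7) bottom-up:
f(0) = 0
f(1) = 1
f(2) = f(1) + f(0) = 1 + 0 = 1
f(3) = f(2) + f(1) = 1 + 1 = 2
f(4) = f(3) + f(2) = 2 + 1 = 3
f(5) = f(4) + f(3) = 3 + 2 = 5
f(6) = f(5) + f(4) = 5 + 3 = 8
f(7) = f(6) + f(5) = 8 + 5 = 13

13


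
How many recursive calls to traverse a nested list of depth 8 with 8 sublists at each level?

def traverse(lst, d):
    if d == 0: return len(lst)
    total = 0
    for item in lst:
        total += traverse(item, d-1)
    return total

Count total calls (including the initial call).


At depth 0 (root): 1 call
At depth 1: each of 1 parents calls traverse on 8 children = 8 calls
At depth 2: each of 8 parents calls traverse on 8 children = 64 calls
At depth 3: each of 64 parents calls traverse on 8 children = 512 calls
At depth 4: each of 512 parents calls traverse on 8 children = 4096 calls
At depth 5: each of 4096 parents calls traverse on 8 children = 32768 calls
At depth 6: each of 32768 parents calls traverse on 8 children = 262144 calls
At depth 7: each of 262144 parents calls traverse on 8 children = 2097152 calls
At depth 8: each of 2097152 parents calls traverse on 8 children = 16777216 calls
Total: 1 + 8 + 64 + 512 + 4096 + 32768 + 262144 + 2097152 + 16777216 = 19173961

19173961


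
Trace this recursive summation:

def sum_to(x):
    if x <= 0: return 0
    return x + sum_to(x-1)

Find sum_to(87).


sum_to(87)
= 87 + 86 + 85 + 84 + 83 + 82 + 81 + 80 + 79 + 78 + 77 + 76 + 75 + 74 + 73 + 72 + 71 + 70 + 69 + 68 + 67 + 66 + 65 + 64 + 63 + 62 + 61 + 60 + 59 + 58 + 57 + 56 + 55 + 54 + 53 + 52 + 51 + 50 + 49 + 48 + 47 + 46 + 45 + 44 + 43 + 42 + 41 + 40 + 39 + 38 + 37 + 36 + 35 + 34 + 33 + 32 + 31 + 30 + 29 + 28 + 27 + 26 + 25 + 24 + 23 + 22 + 21 + 20 + 19 + 18 + 17 + 16 + 15 + 14 + 13 + 12 + 11 + 10 + 9 + 8 + 7 + 6 + 5 + 4 + 3 + 2 + 1 + sum_to(0)
= 87 + 86 + 85 + 84 + 83 + 82 + 81 + 80 + 79 + 78 + 77 + 76 + 75 + 74 + 73 + 72 + 71 + 70 + 69 + 68 + 67 + 66 + 65 + 64 + 63 + 62 + 61 + 60 + 59 + 58 + 57 + 56 + 55 + 54 + 53 + 52 + 51 + 50 + 49 + 48 + 47 + 46 + 45 + 44 + 43 + 42 + 41 + 40 + 39 + 38 + 37 + 36 + 35 + 34 + 33 + 32 + 31 + 30 + 29 + 28 + 27 + 26 + 25 + 24 + 23 + 22 + 21 + 20 + 19 + 18 + 17 + 16 + 15 + 14 + 13 + 12 + 11 + 10 + 9 + 8 + 7 + 6 + 5 + 4 + 3 + 2 + 1 + 0
= 3828

3828


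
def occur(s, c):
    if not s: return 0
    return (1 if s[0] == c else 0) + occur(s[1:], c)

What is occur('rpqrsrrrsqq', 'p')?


s[0]='r' != 'p' -> 0
s[0]='p' == 'p' -> 1
s[0]='q' != 'p' -> 0
s[0]='r' != 'p' -> 0
s[0]='s' != 'p' -> 0
s[0]='r' != 'p' -> 0
s[0]='r' != 'p' -> 0
s[0]='r' != 'p' -> 0
s[0]='s' != 'p' -> 0
s[0]='q' != 'p' -> 0
s[0]='q' != 'p' -> 0
Sum: 0 + 1 + 0 + 0 + 0 + 0 + 0 + 0 + 0 + 0 + 0 = 1

1


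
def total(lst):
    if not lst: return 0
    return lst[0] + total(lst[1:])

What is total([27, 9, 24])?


total([27, 9, 24]) = 27 + total([9, 24])
total([9, 24]) = 9 + total([24])
total([24]) = 24 + total([])
total([]) = 0  (base case)
Total: 27 + 9 + 24 + 0 = 60

60


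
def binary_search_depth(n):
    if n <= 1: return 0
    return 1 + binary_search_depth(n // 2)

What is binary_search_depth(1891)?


1891 / 2 = 945
945 / 2 = 472
472 / 2 = 236
236 / 2 = 118
118 / 2 = 59
59 / 2 = 29
29 / 2 = 14
14 / 2 = 7
7 / 2 = 3
3 / 2 = 1
Reached 1 after 10 halvings

10


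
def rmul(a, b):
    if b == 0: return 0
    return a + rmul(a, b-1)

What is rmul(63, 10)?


rmul(63, 10) = 63 + rmul(63, 9)
rmul(63, 9) = 63 + rmul(63, 8)
rmul(63, 8) = 63 + rmul(63, 7)
rmul(63, 7) = 63 + rmul(63, 6)
rmul(63, 6) = 63 + rmul(63, 5)
rmul(63, 5) = 63 + rmul(63, 4)
rmul(63, 4) = 63 + rmul(63, 3)
rmul(63, 3) = 63 + rmul(63, 2)
rmul(63, 2) = 63 + rmul(63, 1)
rmul(63, 1) = 63 + rmul(63, 0)
rmul(63, 0) = 0  (base case)
Total: 63 + 63 + 63 + 63 + 63 + 63 + 63 + 63 + 63 + 63 + 0 = 630

630


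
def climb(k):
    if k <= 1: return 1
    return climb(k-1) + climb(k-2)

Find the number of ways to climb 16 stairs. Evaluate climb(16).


Building up from base cases:
climb(0) = 1
climb(1) = 1
climb(2) = climb(1) + climb(0) = 1 + 1 = 2
climb(3) = climb(2) + climb(1) = 2 + 1 = 3
climb(4) = climb(3) + climb(2) = 3 + 2 = 5
climb(5) = climb(4) + climb(3) = 5 + 3 = 8
climb(6) = climb(5) + climb(4) = 8 + 5 = 13
climb(7) = climb(6) + climb(5) = 13 + 8 = 21
climb(8) = climb(7) + climb(6) = 21 + 13 = 34
climb(9) = climb(8) + climb(7) = 34 + 21 = 55
climb(10) = climb(9) + climb(8) = 55 + 34 = 89
climb(11) = climb(10) + climb(9) = 89 + 55 = 144
climb(12) = climb(11) + climb(10) = 144 + 89 = 233
climb(13) = climb(12) + climb(11) = 233 + 144 = 377
climb(14) = climb(13) + climb(12) = 377 + 233 = 610
climb(15) = climb(14) + climb(13) = 610 + 377 = 987
climb(16) = climb(15) + climb(14) = 987 + 610 = 1597

1597


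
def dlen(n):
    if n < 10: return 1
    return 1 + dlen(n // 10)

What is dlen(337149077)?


dlen(337149077) = 1 + dlen(33714907)
dlen(33714907) = 1 + dlen(3371490)
dlen(3371490) = 1 + dlen(337149)
dlen(337149) = 1 + dlen(33714)
dlen(33714) = 1 + dlen(3371)
dlen(3371) = 1 + dlen(337)
dlen(337) = 1 + dlen(33)
dlen(33) = 1 + dlen(3)
dlen(3) = 1  (base case: 3 < 10)
Unwinding: 1 + 1 + 1 + 1 + 1 + 1 + 1 + 1 + 1 = 9

9


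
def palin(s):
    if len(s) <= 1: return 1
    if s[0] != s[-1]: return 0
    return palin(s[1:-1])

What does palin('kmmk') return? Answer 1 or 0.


palin('kmmk'): s[0]='k' == s[-1]='k' -> check palin('mm')
palin('mm'): s[0]='m' == s[-1]='m' -> check palin('')
palin(''): len <= 1 -> return 1  (base case)
Result: 1 (palindrome)

1


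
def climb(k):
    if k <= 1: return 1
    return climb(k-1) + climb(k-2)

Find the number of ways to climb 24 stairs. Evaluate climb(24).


Building up from base cases:
climb(0) = 1
climb(1) = 1
climb(2) = climb(1) + climb(0) = 1 + 1 = 2
climb(3) = climb(2) + climb(1) = 2 + 1 = 3
climb(4) = climb(3) + climb(2) = 3 + 2 = 5
climb(5) = climb(4) + climb(3) = 5 + 3 = 8
climb(6) = climb(5) + climb(4) = 8 + 5 = 13
climb(7) = climb(6) + climb(5) = 13 + 8 = 21
climb(8) = climb(7) + climb(6) = 21 + 13 = 34
climb(9) = climb(8) + climb(7) = 34 + 21 = 55
climb(10) = climb(9) + climb(8) = 55 + 34 = 89
climb(11) = climb(10) + climb(9) = 89 + 55 = 144
climb(12) = climb(11) + climb(10) = 144 + 89 = 233
climb(13) = climb(12) + climb(11) = 233 + 144 = 377
climb(14) = climb(13) + climb(12) = 377 + 233 = 610
climb(15) = climb(14) + climb(13) = 610 + 377 = 987
climb(16) = climb(15) + climb(14) = 987 + 610 = 1597
climb(17) = climb(16) + climb(15) = 1597 + 987 = 2584
climb(18) = climb(17) + climb(16) = 2584 + 1597 = 4181
climb(19) = climb(18) + climb(17) = 4181 + 2584 = 6765
climb(20) = climb(19) + climb(18) = 6765 + 4181 = 10946
climb(21) = climb(20) + climb(19) = 10946 + 6765 = 17711
climb(22) = climb(21) + climb(20) = 17711 + 10946 = 28657
climb(23) = climb(22) + climb(21) = 28657 + 17711 = 46368
climb(24) = climb(23) + climb(22) = 46368 + 28657 = 75025

75025


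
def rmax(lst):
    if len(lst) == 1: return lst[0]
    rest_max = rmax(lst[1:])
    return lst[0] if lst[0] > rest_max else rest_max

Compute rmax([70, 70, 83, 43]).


rmax([70, 70, 83, 43]): compare 70 with rmax([70, 83, 43])
rmax([70, 83, 43]): compare 70 with rmax([83, 43])
rmax([83, 43]): compare 83 with rmax([43])
rmax([43]) = 43  (base case)
Compare 83 with 43 -> 83
Compare 70 with 83 -> 83
Compare 70 with 83 -> 83

83


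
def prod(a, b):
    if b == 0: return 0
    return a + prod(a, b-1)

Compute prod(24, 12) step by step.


prod(24, 12) = 24 + prod(24, 11)
prod(24, 11) = 24 + prod(24, 10)
prod(24, 10) = 24 + prod(24, 9)
prod(24, 9) = 24 + prod(24, 8)
prod(24, 8) = 24 + prod(24, 7)
prod(24, 7) = 24 + prod(24, 6)
prod(24, 6) = 24 + prod(24, 5)
prod(24, 5) = 24 + prod(24, 4)
prod(24, 4) = 24 + prod(24, 3)
prod(24, 3) = 24 + prod(24, 2)
prod(24, 2) = 24 + prod(24, 1)
prod(24, 1) = 24 + prod(24, 0)
prod(24, 0) = 0  (base case)
Total: 24 + 24 + 24 + 24 + 24 + 24 + 24 + 24 + 24 + 24 + 24 + 24 + 0 = 288

288


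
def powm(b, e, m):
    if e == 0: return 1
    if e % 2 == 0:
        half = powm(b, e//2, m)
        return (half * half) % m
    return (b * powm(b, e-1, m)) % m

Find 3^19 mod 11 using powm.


powm(3, 19, 11): e is odd, compute powm(3, 18, 11)
  powm(3, 18, 11): e is even, compute powm(3, 9, 11)
    powm(3, 9, 11): e is odd, compute powm(3, 8, 11)
      powm(3, 8, 11): e is even, compute powm(3, 4, 11)
        powm(3, 4, 11): e is even, compute powm(3, 2, 11)
          powm(3, 2, 11): e is even, compute powm(3, 1, 11)
          powm(3, 1, 11): e is odd, compute powm(3, 0, 11)
          powm(3, 0, 11) = 1
          (3 * 1) % 11 = 3
          half=3, (3*3) % 11 = 9
        half=9, (9*9) % 11 = 4
      half=4, (4*4) % 11 = 5
    (3 * 5) % 11 = 4
  half=4, (4*4) % 11 = 5
(3 * 5) % 11 = 4

4


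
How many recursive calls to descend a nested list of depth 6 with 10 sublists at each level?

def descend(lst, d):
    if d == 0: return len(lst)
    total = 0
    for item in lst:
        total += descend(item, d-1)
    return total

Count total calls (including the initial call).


At depth 0 (root): 1 call
At depth 1: each of 1 parents calls descend on 10 children = 10 calls
At depth 2: each of 10 parents calls descend on 10 children = 100 calls
At depth 3: each of 100 parents calls descend on 10 children = 1000 calls
At depth 4: each of 1000 parents calls descend on 10 children = 10000 calls
At depth 5: each of 10000 parents calls descend on 10 children = 100000 calls
At depth 6: each of 100000 parents calls descend on 10 children = 1000000 calls
Total: 1 + 10 + 100 + 1000 + 10000 + 100000 + 1000000 = 1111111

1111111


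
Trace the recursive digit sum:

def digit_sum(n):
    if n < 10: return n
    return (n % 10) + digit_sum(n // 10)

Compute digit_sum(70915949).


digit_sum(70915949) = 9 + digit_sum(7091594)
digit_sum(7091594) = 4 + digit_sum(709159)
digit_sum(709159) = 9 + digit_sum(70915)
digit_sum(70915) = 5 + digit_sum(7091)
digit_sum(7091) = 1 + digit_sum(709)
digit_sum(709) = 9 + digit_sum(70)
digit_sum(70) = 0 + digit_sum(7)
digit_sum(7) = 7  (base case)
Total: 9 + 4 + 9 + 5 + 1 + 9 + 0 + 7 = 44

44


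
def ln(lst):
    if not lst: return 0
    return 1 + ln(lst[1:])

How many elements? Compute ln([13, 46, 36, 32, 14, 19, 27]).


ln([13, 46, 36, 32, 14, 19, 27]) = 1 + ln([46, 36, 32, 14, 19, 27])
ln([46, 36, 32, 14, 19, 27]) = 1 + ln([36, 32, 14, 19, 27])
ln([36, 32, 14, 19, 27]) = 1 + ln([32, 14, 19, 27])
ln([32, 14, 19, 27]) = 1 + ln([14, 19, 27])
ln([14, 19, 27]) = 1 + ln([19, 27])
ln([19, 27]) = 1 + ln([27])
ln([27]) = 1 + ln([])
ln([]) = 0  (base case)
Unwinding: 1 + 1 + 1 + 1 + 1 + 1 + 1 + 0 = 7

7


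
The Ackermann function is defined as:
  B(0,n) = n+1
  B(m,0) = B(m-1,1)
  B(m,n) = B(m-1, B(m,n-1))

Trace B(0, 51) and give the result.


B(0, 51) = 52
Result: B(0, 51) = 52

52


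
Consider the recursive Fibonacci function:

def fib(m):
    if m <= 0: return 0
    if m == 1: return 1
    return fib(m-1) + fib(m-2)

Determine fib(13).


Computing fib(13) bottom-up:
fib(0) = 0
fib(1) = 1
fib(2) = fib(1) + fib(0) = 1 + 0 = 1
fib(3) = fib(2) + fib(1) = 1 + 1 = 2
fib(4) = fib(3) + fib(2) = 2 + 1 = 3
fib(5) = fib(4) + fib(3) = 3 + 2 = 5
fib(6) = fib(5) + fib(4) = 5 + 3 = 8
fib(7) = fib(6) + fib(5) = 8 + 5 = 13
fib(8) = fib(7) + fib(6) = 13 + 8 = 21
fib(9) = fib(8) + fib(7) = 21 + 13 = 34
fib(10) = fib(9) + fib(8) = 34 + 21 = 55
fib(11) = fib(10) + fib(9) = 55 + 34 = 89
fib(12) = fib(11) + fib(10) = 89 + 55 = 144
fib(13) = fib(12) + fib(11) = 144 + 89 = 233

233


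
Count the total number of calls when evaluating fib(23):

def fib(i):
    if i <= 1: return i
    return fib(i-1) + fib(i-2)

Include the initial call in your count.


Let C(n) = total calls for fib(n)
C(0) = 1, C(1) = 1
C(2) = 1 + C(1) + C(0) = 1 + 1 + 1 = 3
C(3) = 1 + C(2) + C(1) = 1 + 3 + 1 = 5
C(4) = 1 + C(3) + C(2) = 1 + 5 + 3 = 9
C(5) = 1 + C(4) + C(3) = 1 + 9 + 5 = 15
C(6) = 1 + C(5) + C(4) = 1 + 15 + 9 = 25
C(7) = 1 + C(6) + C(5) = 1 + 25 + 15 = 41
C(8) = 1 + C(7) + C(6) = 1 + 41 + 25 = 67
C(9) = 1 + C(8) + C(7) = 1 + 67 + 41 = 109
C(10) = 1 + C(9) + C(8) = 1 + 109 + 67 = 177
C(11) = 1 + C(10) + C(9) = 1 + 177 + 109 = 287
C(12) = 1 + C(11) + C(10) = 1 + 287 + 177 = 465
C(13) = 1 + C(12) + C(11) = 1 + 465 + 287 = 753
C(14) = 1 + C(13) + C(12) = 1 + 753 + 465 = 1219
C(15) = 1 + C(14) + C(13) = 1 + 1219 + 753 = 1973
C(16) = 1 + C(15) + C(14) = 1 + 1973 + 1219 = 3193
C(17) = 1 + C(16) + C(15) = 1 + 3193 + 1973 = 5167
C(18) = 1 + C(17) + C(16) = 1 + 5167 + 3193 = 8361
C(19) = 1 + C(18) + C(17) = 1 + 8361 + 5167 = 13529
C(20) = 1 + C(19) + C(18) = 1 + 13529 + 8361 = 21891
C(21) = 1 + C(20) + C(19) = 1 + 21891 + 13529 = 35421
C(22) = 1 + C(21) + C(20) = 1 + 35421 + 21891 = 57313
C(23) = 1 + C(22) + C(21) = 1 + 57313 + 35421 = 92735

92735


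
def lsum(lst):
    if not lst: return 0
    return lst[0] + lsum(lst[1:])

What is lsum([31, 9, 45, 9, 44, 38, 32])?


lsum([31, 9, 45, 9, 44, 38, 32]) = 31 + lsum([9, 45, 9, 44, 38, 32])
lsum([9, 45, 9, 44, 38, 32]) = 9 + lsum([45, 9, 44, 38, 32])
lsum([45, 9, 44, 38, 32]) = 45 + lsum([9, 44, 38, 32])
lsum([9, 44, 38, 32]) = 9 + lsum([44, 38, 32])
lsum([44, 38, 32]) = 44 + lsum([38, 32])
lsum([38, 32]) = 38 + lsum([32])
lsum([32]) = 32 + lsum([])
lsum([]) = 0  (base case)
Total: 31 + 9 + 45 + 9 + 44 + 38 + 32 + 0 = 208

208


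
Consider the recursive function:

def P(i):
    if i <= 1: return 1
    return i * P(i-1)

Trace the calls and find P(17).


P(17)
= 17 * P(16)
= 17 * 16 * P(15)
= 17 * 16 * 15 * P(14)
= 17 * 16 * 15 * 14 * P(13)
= 17 * 16 * 15 * 14 * 13 * P(12)
= 17 * 16 * 15 * 14 * 13 * 12 * P(11)
= 17 * 16 * 15 * 14 * 13 * 12 * 11 * P(10)
= 17 * 16 * 15 * 14 * 13 * 12 * 11 * 10 * P(9)
= 17 * 16 * 15 * 14 * 13 * 12 * 11 * 10 * 9 * P(8)
= 17 * 16 * 15 * 14 * 13 * 12 * 11 * 10 * 9 * 8 * P(7)
= 17 * 16 * 15 * 14 * 13 * 12 * 11 * 10 * 9 * 8 * 7 * P(6)
= 17 * 16 * 15 * 14 * 13 * 12 * 11 * 10 * 9 * 8 * 7 * 6 * P(5)
= 17 * 16 * 15 * 14 * 13 * 12 * 11 * 10 * 9 * 8 * 7 * 6 * 5 * P(4)
= 17 * 16 * 15 * 14 * 13 * 12 * 11 * 10 * 9 * 8 * 7 * 6 * 5 * 4 * P(3)
= 17 * 16 * 15 * 14 * 13 * 12 * 11 * 10 * 9 * 8 * 7 * 6 * 5 * 4 * 3 * P(2)
= 17 * 16 * 15 * 14 * 13 * 12 * 11 * 10 * 9 * 8 * 7 * 6 * 5 * 4 * 3 * 2 * P(1)
= 17 * 16 * 15 * 14 * 13 * 12 * 11 * 10 * 9 * 8 * 7 * 6 * 5 * 4 * 3 * 2 * 1
= 355687428096000

355687428096000


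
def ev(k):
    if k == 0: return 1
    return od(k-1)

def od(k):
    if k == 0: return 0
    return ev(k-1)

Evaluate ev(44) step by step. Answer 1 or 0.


ev(44) = od(43)
od(43) = ev(42)
ev(42) = od(41)
od(41) = ev(40)
ev(40) = od(39)
od(39) = ev(38)
ev(38) = od(37)
od(37) = ev(36)
ev(36) = od(35)
od(35) = ev(34)
ev(34) = od(33)
od(33) = ev(32)
ev(32) = od(31)
od(31) = ev(30)
ev(30) = od(29)
od(29) = ev(28)
ev(28) = od(27)
od(27) = ev(26)
ev(26) = od(25)
od(25) = ev(24)
ev(24) = od(23)
od(23) = ev(22)
ev(22) = od(21)
od(21) = ev(20)
ev(20) = od(19)
od(19) = ev(18)
ev(18) = od(17)
od(17) = ev(16)
ev(16) = od(15)
od(15) = ev(14)
ev(14) = od(13)
od(13) = ev(12)
ev(12) = od(11)
od(11) = ev(10)
ev(10) = od(9)
od(9) = ev(8)
ev(8) = od(7)
od(7) = ev(6)
ev(6) = od(5)
od(5) = ev(4)
ev(4) = od(3)
od(3) = ev(2)
ev(2) = od(1)
od(1) = ev(0)
ev(0) = 1  (base case)
Result: 1

1


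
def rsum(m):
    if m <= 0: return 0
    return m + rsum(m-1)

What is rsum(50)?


rsum(50)
= 50 + 49 + 48 + 47 + 46 + 45 + 44 + 43 + 42 + 41 + 40 + 39 + 38 + 37 + 36 + 35 + 34 + 33 + 32 + 31 + 30 + 29 + 28 + 27 + 26 + 25 + 24 + 23 + 22 + 21 + 20 + 19 + 18 + 17 + 16 + 15 + 14 + 13 + 12 + 11 + 10 + 9 + 8 + 7 + 6 + 5 + 4 + 3 + 2 + 1 + rsum(0)
= 50 + 49 + 48 + 47 + 46 + 45 + 44 + 43 + 42 + 41 + 40 + 39 + 38 + 37 + 36 + 35 + 34 + 33 + 32 + 31 + 30 + 29 + 28 + 27 + 26 + 25 + 24 + 23 + 22 + 21 + 20 + 19 + 18 + 17 + 16 + 15 + 14 + 13 + 12 + 11 + 10 + 9 + 8 + 7 + 6 + 5 + 4 + 3 + 2 + 1 + 0
= 1275

1275


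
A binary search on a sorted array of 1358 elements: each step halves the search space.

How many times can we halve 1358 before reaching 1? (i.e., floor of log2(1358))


1358 / 2 = 679
679 / 2 = 339
339 / 2 = 169
169 / 2 = 84
84 / 2 = 42
42 / 2 = 21
21 / 2 = 10
10 / 2 = 5
5 / 2 = 2
2 / 2 = 1
Reached 1 after 10 halvings

10


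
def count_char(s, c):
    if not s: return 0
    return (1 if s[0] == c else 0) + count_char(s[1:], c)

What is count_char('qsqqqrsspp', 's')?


s[0]='q' != 's' -> 0
s[0]='s' == 's' -> 1
s[0]='q' != 's' -> 0
s[0]='q' != 's' -> 0
s[0]='q' != 's' -> 0
s[0]='r' != 's' -> 0
s[0]='s' == 's' -> 1
s[0]='s' == 's' -> 1
s[0]='p' != 's' -> 0
s[0]='p' != 's' -> 0
Sum: 0 + 1 + 0 + 0 + 0 + 0 + 1 + 1 + 0 + 0 = 3

3


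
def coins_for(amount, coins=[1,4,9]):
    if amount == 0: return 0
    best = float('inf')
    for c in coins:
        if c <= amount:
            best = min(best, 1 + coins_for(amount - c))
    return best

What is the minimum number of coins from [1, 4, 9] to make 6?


Building up with DP:
coins_for(0) = 0
coins_for(1) = min(1+coins_for(0)=1+0=1) = 1
coins_for(2) = min(1+coins_for(1)=1+1=2) = 2
coins_for(3) = min(1+coins_for(2)=1+2=3) = 3
coins_for(4) = min(1+coins_for(3)=1+3=4, 1+coins_for(0)=1+0=1) = 1
coins_for(5) = min(1+coins_for(4)=1+1=2, 1+coins_for(1)=1+1=2) = 2
coins_for(6) = min(1+coins_for(5)=1+2=3, 1+coins_for(2)=1+2=3) = 3

3


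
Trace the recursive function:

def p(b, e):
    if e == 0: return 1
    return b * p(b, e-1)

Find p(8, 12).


p(8, 12)
= 8 * p(8, 11)
= 8 * 8 * p(8, 10)
= 8 * 8 * 8 * p(8, 9)
= 8 * 8 * 8 * 8 * p(8, 8)
= 8 * 8 * 8 * 8 * 8 * p(8, 7)
= 8 * 8 * 8 * 8 * 8 * 8 * p(8, 6)
= 8 * 8 * 8 * 8 * 8 * 8 * 8 * p(8, 5)
= 8 * 8 * 8 * 8 * 8 * 8 * 8 * 8 * p(8, 4)
= 8 * 8 * 8 * 8 * 8 * 8 * 8 * 8 * 8 * p(8, 3)
= 8 * 8 * 8 * 8 * 8 * 8 * 8 * 8 * 8 * 8 * p(8, 2)
= 8 * 8 * 8 * 8 * 8 * 8 * 8 * 8 * 8 * 8 * 8 * p(8, 1)
= 8 * 8 * 8 * 8 * 8 * 8 * 8 * 8 * 8 * 8 * 8 * 8 * p(8, 0)
= 8 * 8 * 8 * 8 * 8 * 8 * 8 * 8 * 8 * 8 * 8 * 8 * 1
= 68719476736

68719476736


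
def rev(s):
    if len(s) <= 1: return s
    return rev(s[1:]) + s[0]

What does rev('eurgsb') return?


rev('eurgsb') = rev('urgsb') + 'e'
rev('urgsb') = rev('rgsb') + 'u'
rev('rgsb') = rev('gsb') + 'r'
rev('gsb') = rev('sb') + 'g'
rev('sb') = rev('b') + 's'
rev('b') = 'b'  (base case)
Concatenating: 'b' + 's' + 'g' + 'r' + 'u' + 'e' = 'bsgrue'

bsgrue


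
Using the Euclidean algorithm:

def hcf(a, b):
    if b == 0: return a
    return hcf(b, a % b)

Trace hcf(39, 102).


hcf(39, 102) = hcf(102, 39)
hcf(102, 39) = hcf(39, 24)
hcf(39, 24) = hcf(24, 15)
hcf(24, 15) = hcf(15, 9)
hcf(15, 9) = hcf(9, 6)
hcf(9, 6) = hcf(6, 3)
hcf(6, 3) = hcf(3, 0)
hcf(3, 0) = 3  (base case)

3


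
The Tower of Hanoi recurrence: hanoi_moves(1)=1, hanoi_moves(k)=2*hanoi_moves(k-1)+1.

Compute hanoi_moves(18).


hanoi_moves(18) = 2 * hanoi_moves(17) + 1
hanoi_moves(17) = 2 * hanoi_moves(16) + 1
hanoi_moves(16) = 2 * hanoi_moves(15) + 1
hanoi_moves(15) = 2 * hanoi_moves(14) + 1
hanoi_moves(14) = 2 * hanoi_moves(13) + 1
hanoi_moves(13) = 2 * hanoi_moves(12) + 1
hanoi_moves(12) = 2 * hanoi_moves(11) + 1
hanoi_moves(11) = 2 * hanoi_moves(10) + 1
hanoi_moves(10) = 2 * hanoi_moves(9) + 1
hanoi_moves(9) = 2 * hanoi_moves(8) + 1
hanoi_moves(8) = 2 * hanoi_moves(7) + 1
hanoi_moves(7) = 2 * hanoi_moves(6) + 1
hanoi_moves(6) = 2 * hanoi_moves(5) + 1
hanoi_moves(5) = 2 * hanoi_moves(4) + 1
hanoi_moves(4) = 2 * hanoi_moves(3) + 1
hanoi_moves(3) = 2 * hanoi_moves(2) + 1
hanoi_moves(2) = 2 * hanoi_moves(1) + 1
hanoi_moves(1) = 1  (base case)
hanoi_moves(2) = 2 * 1 + 1 = 3
hanoi_moves(3) = 2 * 3 + 1 = 7
hanoi_moves(4) = 2 * 7 + 1 = 15
hanoi_moves(5) = 2 * 15 + 1 = 31
hanoi_moves(6) = 2 * 31 + 1 = 63
hanoi_moves(7) = 2 * 63 + 1 = 127
hanoi_moves(8) = 2 * 127 + 1 = 255
hanoi_moves(9) = 2 * 255 + 1 = 511
hanoi_moves(10) = 2 * 511 + 1 = 1023
hanoi_moves(11) = 2 * 1023 + 1 = 2047
hanoi_moves(12) = 2 * 2047 + 1 = 4095
hanoi_moves(13) = 2 * 4095 + 1 = 8191
hanoi_moves(14) = 2 * 8191 + 1 = 16383
hanoi_moves(15) = 2 * 16383 + 1 = 32767
hanoi_moves(16) = 2 * 32767 + 1 = 65535
hanoi_moves(17) = 2 * 65535 + 1 = 131071
hanoi_moves(18) = 2 * 131071 + 1 = 262143

262143
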